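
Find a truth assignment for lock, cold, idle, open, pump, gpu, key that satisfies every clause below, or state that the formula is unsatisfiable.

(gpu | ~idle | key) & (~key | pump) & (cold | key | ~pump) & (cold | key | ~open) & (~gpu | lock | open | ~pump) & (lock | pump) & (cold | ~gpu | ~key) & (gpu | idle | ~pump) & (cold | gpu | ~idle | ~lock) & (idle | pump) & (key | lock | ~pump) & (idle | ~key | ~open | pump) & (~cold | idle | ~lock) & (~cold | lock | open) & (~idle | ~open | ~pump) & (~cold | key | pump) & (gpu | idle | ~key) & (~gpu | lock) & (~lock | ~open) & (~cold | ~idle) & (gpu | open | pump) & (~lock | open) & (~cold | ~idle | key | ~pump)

lock = False, cold = False, idle = True, open = False, pump = True, gpu = False, key = True

Try lock = True:
  (~lock | ~open) forces open = False.
  clause (~lock | open) is falsified — backtrack.
So lock = False.
  then (lock | pump) forces pump = True.
  then (key | lock | ~pump) forces key = True.
  then (~gpu | lock) forces gpu = False.
  then (gpu | idle | ~pump) forces idle = True.
  then (~idle | ~open | ~pump) forces open = False.
  then (~cold | ~idle) forces cold = False.
All clauses satisfied.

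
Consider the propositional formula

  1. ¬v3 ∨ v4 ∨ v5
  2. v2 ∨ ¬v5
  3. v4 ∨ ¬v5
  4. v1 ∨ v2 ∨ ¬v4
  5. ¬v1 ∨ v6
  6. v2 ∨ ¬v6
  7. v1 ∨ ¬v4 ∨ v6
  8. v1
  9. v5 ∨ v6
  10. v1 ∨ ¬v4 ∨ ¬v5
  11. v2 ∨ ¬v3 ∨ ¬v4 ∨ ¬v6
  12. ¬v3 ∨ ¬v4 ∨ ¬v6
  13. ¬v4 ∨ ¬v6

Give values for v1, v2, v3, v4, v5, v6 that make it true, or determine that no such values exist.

Unit clause (v1) forces v1 = True.
In (¬v1 ∨ v6) only v6 is left, so v6 = True.
In (v2 ∨ ¬v6) only v2 is left, so v2 = True.
In (¬v4 ∨ ¬v6) only ¬v4 is left, so v4 = False.
In (v4 ∨ ¬v5) only ¬v5 is left, so v5 = False.
In (¬v3 ∨ v4 ∨ v5) only ¬v3 is left, so v3 = False.
All clauses satisfied.

v1=T, v2=T, v3=F, v4=F, v5=F, v6=T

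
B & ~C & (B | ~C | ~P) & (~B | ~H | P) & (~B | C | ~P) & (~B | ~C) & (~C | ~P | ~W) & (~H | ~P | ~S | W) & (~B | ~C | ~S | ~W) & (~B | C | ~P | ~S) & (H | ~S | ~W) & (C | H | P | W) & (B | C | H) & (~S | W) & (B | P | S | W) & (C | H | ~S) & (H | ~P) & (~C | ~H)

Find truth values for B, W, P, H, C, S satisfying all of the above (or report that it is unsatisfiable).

Unit clause (B) forces B = True.
Unit clause (~C) forces C = False.
In (~B | C | ~P) only ~P is left, so P = False.
In (~B | ~H | P) only ~H is left, so H = False.
In (C | H | P | W) only W is left, so W = True.
In (C | H | ~S) only ~S is left, so S = False.
All clauses satisfied.

B = True, W = True, P = False, H = False, C = False, S = False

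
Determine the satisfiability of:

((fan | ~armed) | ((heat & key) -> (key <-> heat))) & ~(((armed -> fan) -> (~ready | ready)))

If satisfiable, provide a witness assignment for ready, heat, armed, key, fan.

UNSATISFIABLE

The conjunct ~(((armed -> fan) -> (~ready | ready))) is unsatisfiable on its own:
  ready=F, armed=F, fan=F: evaluates to False.
  ready=F, armed=F, fan=T: evaluates to False.
  ready=F, armed=T, fan=F: evaluates to False.
  ready=F, armed=T, fan=T: evaluates to False.
  ready=T, armed=F, fan=F: evaluates to False.
  ready=T, armed=F, fan=T: evaluates to False.
  ready=T, armed=T, fan=F: evaluates to False.
  ready=T, armed=T, fan=T: evaluates to False.
So the whole conjunction is unsatisfiable.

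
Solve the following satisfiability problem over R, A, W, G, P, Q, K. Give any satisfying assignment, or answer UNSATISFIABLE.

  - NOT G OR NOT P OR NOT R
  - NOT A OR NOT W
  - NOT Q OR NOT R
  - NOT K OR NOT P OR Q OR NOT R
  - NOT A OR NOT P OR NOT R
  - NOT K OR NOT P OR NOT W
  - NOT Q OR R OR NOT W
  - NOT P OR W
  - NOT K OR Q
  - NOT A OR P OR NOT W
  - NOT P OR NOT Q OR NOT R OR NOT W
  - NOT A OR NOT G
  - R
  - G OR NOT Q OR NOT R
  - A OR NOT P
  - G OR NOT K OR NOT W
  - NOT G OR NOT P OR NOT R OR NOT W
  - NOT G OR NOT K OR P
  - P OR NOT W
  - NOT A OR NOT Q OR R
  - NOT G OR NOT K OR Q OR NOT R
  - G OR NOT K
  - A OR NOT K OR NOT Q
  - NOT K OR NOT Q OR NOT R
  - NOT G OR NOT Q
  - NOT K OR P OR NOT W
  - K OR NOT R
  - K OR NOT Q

Case R = True:
  (NOT Q OR NOT R) forces Q = False.
  (NOT K OR Q) forces K = False.
  Clause (K OR NOT R) is falsified — contradiction.
Case R = False:
  Clause (R) is falsified — contradiction.
Both cases fail, so the formula is unsatisfiable.

Unsatisfiable — no assignment works.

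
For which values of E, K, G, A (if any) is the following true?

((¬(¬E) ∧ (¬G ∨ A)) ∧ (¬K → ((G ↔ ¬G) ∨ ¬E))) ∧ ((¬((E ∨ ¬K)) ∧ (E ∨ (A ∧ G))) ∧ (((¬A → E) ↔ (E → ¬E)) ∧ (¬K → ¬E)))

Case E = True: the conjunct ¬((E ∨ ¬K)) becomes ¬((True ∨ ¬K)) = False.
Case E = False: the conjunct ¬(¬E) becomes ¬(¬False) = False.
Both cases fail — unsatisfiable.

UNSATISFIABLE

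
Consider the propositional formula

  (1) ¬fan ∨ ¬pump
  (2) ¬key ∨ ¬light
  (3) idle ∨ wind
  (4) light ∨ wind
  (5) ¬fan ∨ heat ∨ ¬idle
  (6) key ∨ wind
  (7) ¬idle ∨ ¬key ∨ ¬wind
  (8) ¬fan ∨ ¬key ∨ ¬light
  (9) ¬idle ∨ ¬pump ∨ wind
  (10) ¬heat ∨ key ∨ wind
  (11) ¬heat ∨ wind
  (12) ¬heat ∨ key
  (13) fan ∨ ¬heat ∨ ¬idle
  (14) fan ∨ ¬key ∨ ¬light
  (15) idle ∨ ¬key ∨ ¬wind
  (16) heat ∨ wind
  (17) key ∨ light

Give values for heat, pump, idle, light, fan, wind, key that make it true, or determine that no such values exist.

heat: False; pump: True; idle: True; light: True; fan: False; wind: True; key: False

Try heat = True:
  (¬heat ∨ wind) forces wind = True.
  (¬heat ∨ key) forces key = True.
  (¬key ∨ ¬light) forces light = False.
  (¬idle ∨ ¬key ∨ ¬wind) forces idle = False.
  clause (idle ∨ ¬key ∨ ¬wind) is falsified — backtrack.
So heat = False.
  then (heat ∨ wind) forces wind = True.
Set pump = True.
  then (¬fan ∨ ¬pump) forces fan = False.
Set idle = True.
  then (¬idle ∨ ¬key ∨ ¬wind) forces key = False.
  then (key ∨ light) forces light = True.
All clauses satisfied.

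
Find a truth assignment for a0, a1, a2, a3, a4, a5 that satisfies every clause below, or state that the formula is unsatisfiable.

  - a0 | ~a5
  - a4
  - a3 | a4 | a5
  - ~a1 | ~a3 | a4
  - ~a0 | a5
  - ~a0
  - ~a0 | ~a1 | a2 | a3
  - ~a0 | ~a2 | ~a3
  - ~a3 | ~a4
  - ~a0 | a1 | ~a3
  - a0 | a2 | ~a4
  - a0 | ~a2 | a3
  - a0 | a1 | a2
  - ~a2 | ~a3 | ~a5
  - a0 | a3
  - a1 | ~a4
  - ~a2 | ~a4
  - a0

Case a0 = True:
  Clause (~a0) is falsified — contradiction.
Case a0 = False:
  Clause (a0) is falsified — contradiction.
Both cases fail, so the formula is unsatisfiable.

No satisfying assignment exists.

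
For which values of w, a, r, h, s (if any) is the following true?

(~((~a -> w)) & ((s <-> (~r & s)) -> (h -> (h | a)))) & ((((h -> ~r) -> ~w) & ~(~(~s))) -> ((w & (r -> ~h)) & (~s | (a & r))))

w = False, a = False, r = True, h = True, s = True

  ~((~a -> w)) & ((s <-> (~r & s)) -> (h -> (h | a))) = True
    ~((~a -> w)) = True
      ~a -> w = False
        ~a = True
    (s <-> (~r & s)) -> (h -> (h | a)) = True
      s <-> (~r & s) = False
        ~r & s = False
          ~r = False
      h -> (h | a) = True
        h | a = True
  (((h -> ~r) -> ~w) & ~(~(~s))) -> ((w & (r -> ~h)) & (~s | (a & r))) = True
    ((h -> ~r) -> ~w) & ~(~(~s)) = False
      (h -> ~r) -> ~w = True
        h -> ~r = False
          ~r = False
        ~w = True
      ~(~(~s)) = False
        ~(~s) = True
          ~s = False
    (w & (r -> ~h)) & (~s | (a & r)) = False
      w & (r -> ~h) = False
        r -> ~h = False
          ~h = False
      ~s | (a & r) = False
        ~s = False
        a & r = False
Both conjuncts True, so the formula holds.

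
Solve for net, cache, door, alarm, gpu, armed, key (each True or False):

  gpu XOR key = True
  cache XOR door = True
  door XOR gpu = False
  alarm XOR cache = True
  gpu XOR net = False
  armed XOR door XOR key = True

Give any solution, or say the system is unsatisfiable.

net: True, cache: False, door: True, alarm: True, gpu: True, armed: False, key: False

gpu XOR key = T XOR F = True ✓
cache XOR door = F XOR T = True ✓
door XOR gpu = T XOR T = False ✓
alarm XOR cache = T XOR F = True ✓
gpu XOR net = T XOR T = False ✓
armed XOR door XOR key = F XOR T XOR F = True ✓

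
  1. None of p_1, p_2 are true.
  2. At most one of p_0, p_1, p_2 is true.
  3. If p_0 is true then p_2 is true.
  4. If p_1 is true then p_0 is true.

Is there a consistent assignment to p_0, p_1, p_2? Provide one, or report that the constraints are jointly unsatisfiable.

p_0 = False; p_1 = False; p_2 = False

  (1) {p_1, p_2}: 0 true — none ✓
  (2) {p_0, p_1, p_2}: 0 true — at most one ✓
  (3) p_0=F ⇒ p_2: vacuous ✓
  (4) p_1=F ⇒ p_0: vacuous ✓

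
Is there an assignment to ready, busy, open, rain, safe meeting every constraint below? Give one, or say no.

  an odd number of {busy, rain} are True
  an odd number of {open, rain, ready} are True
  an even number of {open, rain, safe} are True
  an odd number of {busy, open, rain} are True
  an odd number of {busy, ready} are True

Unsatisfiable — no assignment works.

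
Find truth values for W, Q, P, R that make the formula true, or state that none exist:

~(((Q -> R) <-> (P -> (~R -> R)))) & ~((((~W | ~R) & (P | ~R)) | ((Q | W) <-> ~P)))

Case R = True: the conjunct ~(((Q -> R) <-> (P -> (~R -> R)))) becomes ~((True <-> True)) = False.
Case R = False: the conjunct ~((((~W | ~R) & (P | ~R)) | ((Q | W) <-> ~P))) becomes ~((True | ((Q | W) <-> ~P))) = False.
Both cases fail — unsatisfiable.

No satisfying assignment exists.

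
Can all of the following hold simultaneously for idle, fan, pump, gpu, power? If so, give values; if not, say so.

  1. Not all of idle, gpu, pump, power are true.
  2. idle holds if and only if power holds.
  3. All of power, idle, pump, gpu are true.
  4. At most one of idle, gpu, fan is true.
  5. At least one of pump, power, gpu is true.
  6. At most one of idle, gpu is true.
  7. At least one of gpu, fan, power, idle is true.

Case gpu = True:
  (3) forces power = True.
  (2) with power=T forces idle = True.
  Constraint (4) is violated (idle=T, gpu=T) — contradiction.
Case gpu = False:
  Constraint (3) is violated (gpu=F) — contradiction.
Both cases fail — unsatisfiable.

Unsatisfiable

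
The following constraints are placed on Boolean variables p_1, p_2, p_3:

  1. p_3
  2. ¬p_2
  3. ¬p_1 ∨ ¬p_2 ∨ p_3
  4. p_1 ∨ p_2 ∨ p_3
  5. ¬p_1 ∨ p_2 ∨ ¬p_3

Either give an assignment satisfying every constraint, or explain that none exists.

Unit clause (p_3) forces p_3 = True.
Unit clause (¬p_2) forces p_2 = False.
In (¬p_1 ∨ p_2 ∨ ¬p_3) only ¬p_1 is left, so p_1 = False.
Check each clause:
  (p_3): p_3 holds.
  (¬p_2): ¬p_2 holds.
  (¬p_1 ∨ ¬p_2 ∨ p_3): ¬p_1 holds.
  (p_1 ∨ p_2 ∨ p_3): p_3 holds.
  (¬p_1 ∨ p_2 ∨ ¬p_3): ¬p_1 holds.
All clauses satisfied.

p_1: False, p_2: False, p_3: True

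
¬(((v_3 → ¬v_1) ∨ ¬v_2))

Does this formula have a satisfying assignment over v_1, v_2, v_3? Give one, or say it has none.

v_1 = True; v_2 = True; v_3 = True

  ¬(((v_3 → ¬v_1) ∨ ¬v_2)) = True
    (v_3 → ¬v_1) ∨ ¬v_2 = False
      v_3 → ¬v_1 = False
        ¬v_1 = False
      ¬v_2 = False
The formula evaluates to True.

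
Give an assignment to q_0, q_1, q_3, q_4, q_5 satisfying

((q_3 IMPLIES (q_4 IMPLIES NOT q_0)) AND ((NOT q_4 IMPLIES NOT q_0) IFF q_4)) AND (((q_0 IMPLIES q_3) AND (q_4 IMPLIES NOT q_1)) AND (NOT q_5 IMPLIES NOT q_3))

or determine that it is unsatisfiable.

q_0: False, q_1: False, q_3: False, q_4: True, q_5: True

  (q_3 IMPLIES (q_4 IMPLIES NOT q_0)) AND ((NOT q_4 IMPLIES NOT q_0) IFF q_4) = True
    q_3 IMPLIES (q_4 IMPLIES NOT q_0) = True
      q_4 IMPLIES NOT q_0 = True
        NOT q_0 = True
    (NOT q_4 IMPLIES NOT q_0) IFF q_4 = True
      NOT q_4 IMPLIES NOT q_0 = True
        NOT q_4 = False
        NOT q_0 = True
  ((q_0 IMPLIES q_3) AND (q_4 IMPLIES NOT q_1)) AND (NOT q_5 IMPLIES NOT q_3) = True
    (q_0 IMPLIES q_3) AND (q_4 IMPLIES NOT q_1) = True
      q_0 IMPLIES q_3 = True
      q_4 IMPLIES NOT q_1 = True
        NOT q_1 = True
    NOT q_5 IMPLIES NOT q_3 = True
      NOT q_5 = False
      NOT q_3 = True
Both conjuncts True, so the formula holds.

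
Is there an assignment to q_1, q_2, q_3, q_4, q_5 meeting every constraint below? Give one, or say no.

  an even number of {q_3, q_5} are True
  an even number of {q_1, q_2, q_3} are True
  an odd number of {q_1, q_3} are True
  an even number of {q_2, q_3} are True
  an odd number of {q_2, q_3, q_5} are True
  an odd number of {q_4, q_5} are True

q_1 = False, q_2 = True, q_3 = True, q_4 = False, q_5 = True

{q_3, q_5}: 2 true → even ✓
{q_1, q_2, q_3}: 2 true → even ✓
{q_1, q_3}: 1 true → odd ✓
{q_2, q_3}: 2 true → even ✓
{q_2, q_3, q_5}: 3 true → odd ✓
{q_4, q_5}: 1 true → odd ✓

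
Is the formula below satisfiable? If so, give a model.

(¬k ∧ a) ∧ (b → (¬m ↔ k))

m: False, a: True, b: False, k: False

  ¬k ∧ a = True
    ¬k = True
  b → (¬m ↔ k) = True
    ¬m ↔ k = False
      ¬m = True
Both conjuncts True, so the formula holds.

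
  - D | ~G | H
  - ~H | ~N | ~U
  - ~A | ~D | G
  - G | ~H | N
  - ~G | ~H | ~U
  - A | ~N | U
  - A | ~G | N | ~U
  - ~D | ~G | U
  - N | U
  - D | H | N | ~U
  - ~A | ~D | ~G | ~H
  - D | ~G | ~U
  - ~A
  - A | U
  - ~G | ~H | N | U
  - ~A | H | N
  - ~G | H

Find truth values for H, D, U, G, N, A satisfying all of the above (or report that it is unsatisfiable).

H: False; D: False; U: True; G: False; N: True; A: False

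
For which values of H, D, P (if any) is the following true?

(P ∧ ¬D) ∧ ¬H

H: False; D: False; P: True

  P ∧ ¬D = True
    ¬D = True
  ¬H = True
Both conjuncts True, so the formula holds.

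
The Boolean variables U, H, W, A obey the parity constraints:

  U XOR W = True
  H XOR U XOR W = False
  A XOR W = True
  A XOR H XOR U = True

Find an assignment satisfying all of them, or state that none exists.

U = False, H = True, W = True, A = False

U XOR W = F XOR T = True ✓
H XOR U XOR W = T XOR F XOR T = False ✓
A XOR W = F XOR T = True ✓
A XOR H XOR U = F XOR T XOR F = True ✓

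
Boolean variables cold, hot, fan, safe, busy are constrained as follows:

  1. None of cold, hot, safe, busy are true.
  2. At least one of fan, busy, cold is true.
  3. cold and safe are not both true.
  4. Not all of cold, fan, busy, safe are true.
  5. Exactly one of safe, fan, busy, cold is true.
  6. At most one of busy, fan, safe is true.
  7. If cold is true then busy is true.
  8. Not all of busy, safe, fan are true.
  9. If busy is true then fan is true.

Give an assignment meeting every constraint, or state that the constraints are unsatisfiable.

cold=F, hot=F, fan=T, safe=F, busy=F

  (1) {cold, hot, safe, busy}: 0 true — none ✓
  (2) {fan, busy, cold}: 1 true — at least one ✓
  (3) cold=F, safe=F — not both ✓
  (4) {cold, fan, busy, safe}: 1/4 true — not all ✓
  (5) {safe, fan, busy, cold}: 1 true — exactly one ✓
  (6) {busy, fan, safe}: 1 true — at most one ✓
  (7) cold=F ⇒ busy: vacuous ✓
  (8) {busy, safe, fan}: 1/3 true — not all ✓
  (9) busy=F ⇒ fan: vacuous ✓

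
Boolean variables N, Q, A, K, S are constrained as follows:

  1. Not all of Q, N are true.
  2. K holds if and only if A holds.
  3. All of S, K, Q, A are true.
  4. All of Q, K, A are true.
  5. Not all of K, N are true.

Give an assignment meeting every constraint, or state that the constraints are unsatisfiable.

N=F; Q=T; A=T; K=T; S=T

  (1) {Q, N}: 1/2 true — not all ✓
  (2) K=T, A=T — same ✓
  (3) {S, K, Q, A}: all 4 true ✓
  (4) {Q, K, A}: all 3 true ✓
  (5) {K, N}: 1/2 true — not all ✓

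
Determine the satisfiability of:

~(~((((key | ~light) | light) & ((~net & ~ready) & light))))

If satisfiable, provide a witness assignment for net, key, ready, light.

net = False, key = True, ready = False, light = True

  ~(~((((key | ~light) | light) & ((~net & ~ready) & light)))) = True
    ~((((key | ~light) | light) & ((~net & ~ready) & light))) = False
      ((key | ~light) | light) & ((~net & ~ready) & light) = True
        (key | ~light) | light = True
          key | ~light = True
            ~light = False
        (~net & ~ready) & light = True
          ~net & ~ready = True
            ~net = True
            ~ready = True
The formula evaluates to True.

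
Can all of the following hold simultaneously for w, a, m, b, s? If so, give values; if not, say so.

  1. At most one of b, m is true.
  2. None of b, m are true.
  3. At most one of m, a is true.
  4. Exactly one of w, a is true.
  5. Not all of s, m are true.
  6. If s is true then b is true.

w = True; a = False; m = False; b = False; s = False

  (1) {b, m}: 0 true — at most one ✓
  (2) {b, m}: 0 true — none ✓
  (3) {m, a}: 0 true — at most one ✓
  (4) {w, a}: 1 true — exactly one ✓
  (5) {s, m}: 0/2 true — not all ✓
  (6) s=F ⇒ b: vacuous ✓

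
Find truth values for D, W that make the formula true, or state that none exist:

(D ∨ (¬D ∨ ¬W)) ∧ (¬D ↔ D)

UNSATISFIABLE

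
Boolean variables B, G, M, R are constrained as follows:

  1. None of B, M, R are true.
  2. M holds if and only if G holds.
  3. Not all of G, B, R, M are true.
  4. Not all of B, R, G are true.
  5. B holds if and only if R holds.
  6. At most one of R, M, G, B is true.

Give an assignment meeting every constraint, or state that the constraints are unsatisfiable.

B = False, G = False, M = False, R = False

  (1) {B, M, R}: 0 true — none ✓
  (2) M=F, G=F — same ✓
  (3) {G, B, R, M}: 0/4 true — not all ✓
  (4) {B, R, G}: 0/3 true — not all ✓
  (5) B=F, R=F — same ✓
  (6) {R, M, G, B}: 0 true — at most one ✓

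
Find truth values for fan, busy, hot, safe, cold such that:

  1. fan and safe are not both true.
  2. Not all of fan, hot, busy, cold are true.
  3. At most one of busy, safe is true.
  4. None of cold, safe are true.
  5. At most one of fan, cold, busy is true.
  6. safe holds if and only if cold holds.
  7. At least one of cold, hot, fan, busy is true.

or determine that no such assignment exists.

fan: False, busy: True, hot: True, safe: False, cold: False

  (1) fan=F, safe=F — not both ✓
  (2) {fan, hot, busy, cold}: 2/4 true — not all ✓
  (3) {busy, safe}: 1 true — at most one ✓
  (4) {cold, safe}: 0 true — none ✓
  (5) {fan, cold, busy}: 1 true — at most one ✓
  (6) safe=F, cold=F — same ✓
  (7) {cold, hot, fan, busy}: 2 true — at least one ✓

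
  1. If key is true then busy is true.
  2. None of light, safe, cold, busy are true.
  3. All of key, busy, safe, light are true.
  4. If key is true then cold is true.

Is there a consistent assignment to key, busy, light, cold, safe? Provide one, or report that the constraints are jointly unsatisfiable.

The formula is unsatisfiable.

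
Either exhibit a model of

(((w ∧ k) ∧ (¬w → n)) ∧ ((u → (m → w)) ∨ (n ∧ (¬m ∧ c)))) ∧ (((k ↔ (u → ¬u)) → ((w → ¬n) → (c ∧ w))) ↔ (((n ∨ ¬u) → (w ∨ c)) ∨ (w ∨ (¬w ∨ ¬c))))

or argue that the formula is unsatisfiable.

k: True; n: True; m: False; u: True; w: True; c: True

  ((w ∧ k) ∧ (¬w → n)) ∧ ((u → (m → w)) ∨ (n ∧ (¬m ∧ c))) = True
    (w ∧ k) ∧ (¬w → n) = True
      w ∧ k = True
      ¬w → n = True
        ¬w = False
    (u → (m → w)) ∨ (n ∧ (¬m ∧ c)) = True
      u → (m → w) = True
        m → w = True
      n ∧ (¬m ∧ c) = True
        ¬m ∧ c = True
          ¬m = True
  ((k ↔ (u → ¬u)) → ((w → ¬n) → (c ∧ w))) ↔ (((n ∨ ¬u) → (w ∨ c)) ∨ (w ∨ (¬w ∨ ¬c))) = True
    (k ↔ (u → ¬u)) → ((w → ¬n) → (c ∧ w)) = True
      k ↔ (u → ¬u) = False
        u → ¬u = False
          ¬u = False
      (w → ¬n) → (c ∧ w) = True
        w → ¬n = False
          ¬n = False
        c ∧ w = True
    ((n ∨ ¬u) → (w ∨ c)) ∨ (w ∨ (¬w ∨ ¬c)) = True
      (n ∨ ¬u) → (w ∨ c) = True
        n ∨ ¬u = True
          ¬u = False
        w ∨ c = True
      w ∨ (¬w ∨ ¬c) = True
        ¬w ∨ ¬c = False
          ¬w = False
          ¬c = False
Both conjuncts True, so the formula holds.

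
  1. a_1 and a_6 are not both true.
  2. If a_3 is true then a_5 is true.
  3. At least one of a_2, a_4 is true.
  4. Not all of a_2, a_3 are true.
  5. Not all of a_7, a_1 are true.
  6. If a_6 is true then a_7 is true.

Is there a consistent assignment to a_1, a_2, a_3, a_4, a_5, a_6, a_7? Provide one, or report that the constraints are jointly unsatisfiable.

a_1: False, a_2: True, a_3: False, a_4: False, a_5: False, a_6: False, a_7: True

  (1) a_1=F, a_6=F — not both ✓
  (2) a_3=F ⇒ a_5: vacuous ✓
  (3) {a_2, a_4}: 1 true — at least one ✓
  (4) {a_2, a_3}: 1/2 true — not all ✓
  (5) {a_7, a_1}: 1/2 true — not all ✓
  (6) a_6=F ⇒ a_7: vacuous ✓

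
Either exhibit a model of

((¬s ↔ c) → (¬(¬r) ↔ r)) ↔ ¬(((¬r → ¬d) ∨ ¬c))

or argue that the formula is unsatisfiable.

d = True; r = False; c = True; s = False

  ((¬s ↔ c) → (¬(¬r) ↔ r)) ↔ ¬(((¬r → ¬d) ∨ ¬c)) = True
    (¬s ↔ c) → (¬(¬r) ↔ r) = True
      ¬s ↔ c = True
        ¬s = True
      ¬(¬r) ↔ r = True
        ¬(¬r) = False
          ¬r = True
    ¬(((¬r → ¬d) ∨ ¬c)) = True
      (¬r → ¬d) ∨ ¬c = False
        ¬r → ¬d = False
          ¬r = True
          ¬d = False
        ¬c = False
The formula evaluates to True.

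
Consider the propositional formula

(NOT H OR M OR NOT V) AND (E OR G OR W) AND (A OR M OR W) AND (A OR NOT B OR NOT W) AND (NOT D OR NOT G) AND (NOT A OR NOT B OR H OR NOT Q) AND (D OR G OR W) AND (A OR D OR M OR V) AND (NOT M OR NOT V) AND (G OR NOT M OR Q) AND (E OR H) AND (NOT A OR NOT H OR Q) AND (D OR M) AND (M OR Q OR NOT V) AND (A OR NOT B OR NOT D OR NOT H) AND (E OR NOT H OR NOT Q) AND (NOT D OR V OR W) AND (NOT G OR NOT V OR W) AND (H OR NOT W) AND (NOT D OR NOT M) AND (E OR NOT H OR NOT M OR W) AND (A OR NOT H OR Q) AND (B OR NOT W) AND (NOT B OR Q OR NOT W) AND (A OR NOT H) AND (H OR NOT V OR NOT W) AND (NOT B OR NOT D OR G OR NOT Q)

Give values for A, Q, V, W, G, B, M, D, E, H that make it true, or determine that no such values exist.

Set A = True.
Set Q = True.
Set V = False.
Set W = False.
  then (NOT D OR V OR W) forces D = False.
  then (D OR G OR W) forces G = True.
  then (D OR M) forces M = True.
Set B = True.
  then (NOT A OR NOT B OR H OR NOT Q) forces H = True.
  then (E OR NOT H OR NOT Q) forces E = True.
All clauses satisfied.

A=T; Q=T; V=F; W=F; G=T; B=T; M=T; D=F; E=T; H=T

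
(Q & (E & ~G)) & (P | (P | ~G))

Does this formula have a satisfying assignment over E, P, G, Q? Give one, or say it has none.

E = True; P = False; G = False; Q = True

  Q & (E & ~G) = True
    E & ~G = True
      ~G = True
  P | (P | ~G) = True
    P | ~G = True
      ~G = True
Both conjuncts True, so the formula holds.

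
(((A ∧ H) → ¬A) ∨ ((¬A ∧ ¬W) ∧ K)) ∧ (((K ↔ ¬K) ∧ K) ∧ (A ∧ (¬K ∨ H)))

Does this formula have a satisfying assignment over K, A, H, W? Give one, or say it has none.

UNSATISFIABLE

The conjunct K ↔ ¬K is unsatisfiable on its own:
  K=F: evaluates to False.
  K=T: evaluates to False.
So the whole conjunction is unsatisfiable.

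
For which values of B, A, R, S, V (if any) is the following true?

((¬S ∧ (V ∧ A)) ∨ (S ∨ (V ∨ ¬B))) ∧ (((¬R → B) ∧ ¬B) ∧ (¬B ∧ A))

B=F, A=T, R=T, S=T, V=T

  (¬S ∧ (V ∧ A)) ∨ (S ∨ (V ∨ ¬B)) = True
    ¬S ∧ (V ∧ A) = False
      ¬S = False
      V ∧ A = True
    S ∨ (V ∨ ¬B) = True
      V ∨ ¬B = True
        ¬B = True
  ((¬R → B) ∧ ¬B) ∧ (¬B ∧ A) = True
    (¬R → B) ∧ ¬B = True
      ¬R → B = True
        ¬R = False
      ¬B = True
    ¬B ∧ A = True
      ¬B = True
Both conjuncts True, so the formula holds.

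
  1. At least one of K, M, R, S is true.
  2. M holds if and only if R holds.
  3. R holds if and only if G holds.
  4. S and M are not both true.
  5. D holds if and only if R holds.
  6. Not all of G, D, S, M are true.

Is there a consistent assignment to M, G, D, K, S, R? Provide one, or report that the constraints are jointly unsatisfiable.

M = False; G = False; D = False; K = True; S = True; R = False

  (1) {K, M, R, S}: 2 true — at least one ✓
  (2) M=F, R=F — same ✓
  (3) R=F, G=F — same ✓
  (4) S=T, M=F — not both ✓
  (5) D=F, R=F — same ✓
  (6) {G, D, S, M}: 1/4 true — not all ✓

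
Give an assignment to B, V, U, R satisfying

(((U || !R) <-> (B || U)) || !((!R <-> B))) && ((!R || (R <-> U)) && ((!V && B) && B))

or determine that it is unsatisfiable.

B = True; V = False; U = True; R = True

  ((U || !R) <-> (B || U)) || !((!R <-> B)) = True
    (U || !R) <-> (B || U) = True
      U || !R = True
        !R = False
      B || U = True
    !((!R <-> B)) = True
      !R <-> B = False
        !R = False
  (!R || (R <-> U)) && ((!V && B) && B) = True
    !R || (R <-> U) = True
      !R = False
      R <-> U = True
    (!V && B) && B = True
      !V && B = True
        !V = True
Both conjuncts True, so the formula holds.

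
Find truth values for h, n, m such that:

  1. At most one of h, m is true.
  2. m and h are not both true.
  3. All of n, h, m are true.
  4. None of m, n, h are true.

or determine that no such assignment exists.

Unsatisfiable — no assignment works.

Case h = True:
  Constraint (4) is violated (h=T) — contradiction.
Case h = False:
  Constraint (3) is violated (h=F) — contradiction.
Both cases fail — unsatisfiable.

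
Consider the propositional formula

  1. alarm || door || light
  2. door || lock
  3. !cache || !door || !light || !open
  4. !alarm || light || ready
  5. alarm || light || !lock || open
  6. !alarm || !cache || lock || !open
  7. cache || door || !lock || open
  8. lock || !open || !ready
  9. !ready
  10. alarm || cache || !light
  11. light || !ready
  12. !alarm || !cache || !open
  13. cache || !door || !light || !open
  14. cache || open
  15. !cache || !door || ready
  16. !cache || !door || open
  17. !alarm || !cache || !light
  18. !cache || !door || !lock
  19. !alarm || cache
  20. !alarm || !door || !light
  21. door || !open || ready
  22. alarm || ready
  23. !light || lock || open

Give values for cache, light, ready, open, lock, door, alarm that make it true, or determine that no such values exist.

Unsatisfiable — no assignment works.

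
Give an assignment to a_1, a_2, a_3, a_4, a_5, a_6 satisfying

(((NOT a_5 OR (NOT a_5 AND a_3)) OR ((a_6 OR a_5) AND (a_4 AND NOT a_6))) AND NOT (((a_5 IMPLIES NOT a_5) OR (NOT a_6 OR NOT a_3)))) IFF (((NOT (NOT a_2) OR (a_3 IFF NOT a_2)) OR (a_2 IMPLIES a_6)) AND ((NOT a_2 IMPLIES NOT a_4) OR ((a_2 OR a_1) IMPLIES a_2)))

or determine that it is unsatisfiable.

a_1: True; a_2: False; a_3: False; a_4: True; a_5: False; a_6: True

  (((NOT a_5 OR (NOT a_5 AND a_3)) OR ((a_6 OR a_5) AND (a_4 AND NOT a_6))) AND NOT (((a_5 IMPLIES NOT a_5) OR (NOT a_6 OR NOT a_3)))) IFF (((NOT (NOT a_2) OR (a_3 IFF NOT a_2)) OR (a_2 IMPLIES a_6)) AND ((NOT a_2 IMPLIES NOT a_4) OR ((a_2 OR a_1) IMPLIES a_2))) = True
    ((NOT a_5 OR (NOT a_5 AND a_3)) OR ((a_6 OR a_5) AND (a_4 AND NOT a_6))) AND NOT (((a_5 IMPLIES NOT a_5) OR (NOT a_6 OR NOT a_3))) = False
      (NOT a_5 OR (NOT a_5 AND a_3)) OR ((a_6 OR a_5) AND (a_4 AND NOT a_6)) = True
        NOT a_5 OR (NOT a_5 AND a_3) = True
          NOT a_5 = True
          NOT a_5 AND a_3 = False
            NOT a_5 = True
        (a_6 OR a_5) AND (a_4 AND NOT a_6) = False
          a_6 OR a_5 = True
          a_4 AND NOT a_6 = False
            NOT a_6 = False
      NOT (((a_5 IMPLIES NOT a_5) OR (NOT a_6 OR NOT a_3))) = False
        (a_5 IMPLIES NOT a_5) OR (NOT a_6 OR NOT a_3) = True
          a_5 IMPLIES NOT a_5 = True
            NOT a_5 = True
          NOT a_6 OR NOT a_3 = True
            NOT a_6 = False
            NOT a_3 = True
    ((NOT (NOT a_2) OR (a_3 IFF NOT a_2)) OR (a_2 IMPLIES a_6)) AND ((NOT a_2 IMPLIES NOT a_4) OR ((a_2 OR a_1) IMPLIES a_2)) = False
      (NOT (NOT a_2) OR (a_3 IFF NOT a_2)) OR (a_2 IMPLIES a_6) = True
        NOT (NOT a_2) OR (a_3 IFF NOT a_2) = False
          NOT (NOT a_2) = False
            NOT a_2 = True
          a_3 IFF NOT a_2 = False
            NOT a_2 = True
        a_2 IMPLIES a_6 = True
      (NOT a_2 IMPLIES NOT a_4) OR ((a_2 OR a_1) IMPLIES a_2) = False
        NOT a_2 IMPLIES NOT a_4 = False
          NOT a_2 = True
          NOT a_4 = False
        (a_2 OR a_1) IMPLIES a_2 = False
          a_2 OR a_1 = True
The formula evaluates to True.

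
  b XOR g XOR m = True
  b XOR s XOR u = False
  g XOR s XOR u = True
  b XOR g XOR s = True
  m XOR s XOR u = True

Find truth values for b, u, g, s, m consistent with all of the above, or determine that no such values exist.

b=T; u=T; g=F; s=F; m=F

b XOR g XOR m = T XOR F XOR F = True ✓
b XOR s XOR u = T XOR F XOR T = False ✓
g XOR s XOR u = F XOR F XOR T = True ✓
b XOR g XOR s = T XOR F XOR F = True ✓
m XOR s XOR u = F XOR F XOR T = True ✓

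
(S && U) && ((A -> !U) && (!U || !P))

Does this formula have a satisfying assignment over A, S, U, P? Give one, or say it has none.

A = False; S = True; U = True; P = False

  S && U = True
  (A -> !U) && (!U || !P) = True
    A -> !U = True
      !U = False
    !U || !P = True
      !U = False
      !P = True
Both conjuncts True, so the formula holds.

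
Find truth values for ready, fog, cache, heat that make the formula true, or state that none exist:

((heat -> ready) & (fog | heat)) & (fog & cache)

ready = False, fog = True, cache = True, heat = False

  (heat -> ready) & (fog | heat) = True
    heat -> ready = True
    fog | heat = True
  fog & cache = True
Both conjuncts True, so the formula holds.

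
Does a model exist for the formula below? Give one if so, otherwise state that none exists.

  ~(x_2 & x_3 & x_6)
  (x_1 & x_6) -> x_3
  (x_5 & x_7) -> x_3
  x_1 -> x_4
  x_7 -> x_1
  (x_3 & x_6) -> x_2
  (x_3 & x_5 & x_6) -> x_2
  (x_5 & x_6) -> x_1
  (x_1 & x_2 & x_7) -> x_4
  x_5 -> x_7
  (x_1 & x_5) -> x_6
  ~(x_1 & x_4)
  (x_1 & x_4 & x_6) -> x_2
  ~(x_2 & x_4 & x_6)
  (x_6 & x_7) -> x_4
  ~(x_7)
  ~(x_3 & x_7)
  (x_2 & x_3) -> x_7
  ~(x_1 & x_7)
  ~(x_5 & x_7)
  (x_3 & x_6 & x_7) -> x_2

x_1 = False; x_2 = False; x_3 = False; x_4 = True; x_5 = False; x_6 = True; x_7 = False

Unit clause (~x_7) forces x_7 = False.
In (~x_5 | x_7) only ~x_5 is left, so x_5 = False.
Try x_1 = True:
  (~x_1 | ~x_4) forces x_4 = False.
  clause (~x_1 | x_4) is falsified — backtrack.
So x_1 = False.
Set x_2 = False.
Set x_3 = False.
Set x_4 = True.
Set x_6 = True.
All clauses satisfied.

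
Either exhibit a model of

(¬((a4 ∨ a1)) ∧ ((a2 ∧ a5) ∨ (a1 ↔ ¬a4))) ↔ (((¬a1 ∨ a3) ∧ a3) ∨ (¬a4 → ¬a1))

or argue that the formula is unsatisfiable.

a1 = True, a2 = True, a3 = False, a4 = False, a5 = True

  (¬((a4 ∨ a1)) ∧ ((a2 ∧ a5) ∨ (a1 ↔ ¬a4))) ↔ (((¬a1 ∨ a3) ∧ a3) ∨ (¬a4 → ¬a1)) = True
    ¬((a4 ∨ a1)) ∧ ((a2 ∧ a5) ∨ (a1 ↔ ¬a4)) = False
      ¬((a4 ∨ a1)) = False
        a4 ∨ a1 = True
      (a2 ∧ a5) ∨ (a1 ↔ ¬a4) = True
        a2 ∧ a5 = True
        a1 ↔ ¬a4 = True
          ¬a4 = True
    ((¬a1 ∨ a3) ∧ a3) ∨ (¬a4 → ¬a1) = False
      (¬a1 ∨ a3) ∧ a3 = False
        ¬a1 ∨ a3 = False
          ¬a1 = False
      ¬a4 → ¬a1 = False
        ¬a4 = True
        ¬a1 = False
The formula evaluates to True.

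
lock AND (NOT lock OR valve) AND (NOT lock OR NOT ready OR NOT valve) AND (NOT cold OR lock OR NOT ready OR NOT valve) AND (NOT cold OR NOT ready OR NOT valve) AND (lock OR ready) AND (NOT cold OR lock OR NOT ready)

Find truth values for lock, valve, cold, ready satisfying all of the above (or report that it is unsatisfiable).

Unit clause (lock) forces lock = True.
In (NOT lock OR valve) only valve is left, so valve = True.
In (NOT lock OR NOT ready OR NOT valve) only NOT ready is left, so ready = False.
Set cold = True.
Check each clause:
  (lock): lock holds.
  (NOT lock OR valve): valve holds.
  (NOT lock OR NOT ready OR NOT valve): NOT ready holds.
  (NOT cold OR lock OR NOT ready OR NOT valve): lock holds.
  (NOT cold OR NOT ready OR NOT valve): NOT ready holds.
  (lock OR ready): lock holds.
  (NOT cold OR lock OR NOT ready): lock holds.
All clauses satisfied.

lock = True, valve = True, cold = True, ready = False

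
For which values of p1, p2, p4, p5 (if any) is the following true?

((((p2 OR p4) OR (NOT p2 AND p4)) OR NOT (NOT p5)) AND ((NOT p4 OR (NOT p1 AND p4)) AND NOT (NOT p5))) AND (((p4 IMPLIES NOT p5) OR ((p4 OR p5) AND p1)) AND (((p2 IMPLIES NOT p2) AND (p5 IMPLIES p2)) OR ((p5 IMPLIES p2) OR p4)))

p1 = True, p2 = True, p4 = False, p5 = True

  (((p2 OR p4) OR (NOT p2 AND p4)) OR NOT (NOT p5)) AND ((NOT p4 OR (NOT p1 AND p4)) AND NOT (NOT p5)) = True
    ((p2 OR p4) OR (NOT p2 AND p4)) OR NOT (NOT p5) = True
      (p2 OR p4) OR (NOT p2 AND p4) = True
        p2 OR p4 = True
        NOT p2 AND p4 = False
          NOT p2 = False
      NOT (NOT p5) = True
        NOT p5 = False
    (NOT p4 OR (NOT p1 AND p4)) AND NOT (NOT p5) = True
      NOT p4 OR (NOT p1 AND p4) = True
        NOT p4 = True
        NOT p1 AND p4 = False
          NOT p1 = False
      NOT (NOT p5) = True
        NOT p5 = False
  ((p4 IMPLIES NOT p5) OR ((p4 OR p5) AND p1)) AND (((p2 IMPLIES NOT p2) AND (p5 IMPLIES p2)) OR ((p5 IMPLIES p2) OR p4)) = True
    (p4 IMPLIES NOT p5) OR ((p4 OR p5) AND p1) = True
      p4 IMPLIES NOT p5 = True
        NOT p5 = False
      (p4 OR p5) AND p1 = True
        p4 OR p5 = True
    ((p2 IMPLIES NOT p2) AND (p5 IMPLIES p2)) OR ((p5 IMPLIES p2) OR p4) = True
      (p2 IMPLIES NOT p2) AND (p5 IMPLIES p2) = False
        p2 IMPLIES NOT p2 = False
          NOT p2 = False
        p5 IMPLIES p2 = True
      (p5 IMPLIES p2) OR p4 = True
        p5 IMPLIES p2 = True
Both conjuncts True, so the formula holds.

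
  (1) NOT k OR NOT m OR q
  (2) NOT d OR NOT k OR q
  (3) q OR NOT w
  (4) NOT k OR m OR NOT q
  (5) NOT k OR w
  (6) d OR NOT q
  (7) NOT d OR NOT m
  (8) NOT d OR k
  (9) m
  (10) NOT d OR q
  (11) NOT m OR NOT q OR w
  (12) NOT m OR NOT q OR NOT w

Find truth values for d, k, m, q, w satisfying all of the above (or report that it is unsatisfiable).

d: False; k: False; m: True; q: False; w: False

Unit clause (m) forces m = True.
In (NOT d OR NOT m) only NOT d is left, so d = False.
In (d OR NOT q) only NOT q is left, so q = False.
In (NOT k OR NOT m OR q) only NOT k is left, so k = False.
In (q OR NOT w) only NOT w is left, so w = False.
All clauses satisfied.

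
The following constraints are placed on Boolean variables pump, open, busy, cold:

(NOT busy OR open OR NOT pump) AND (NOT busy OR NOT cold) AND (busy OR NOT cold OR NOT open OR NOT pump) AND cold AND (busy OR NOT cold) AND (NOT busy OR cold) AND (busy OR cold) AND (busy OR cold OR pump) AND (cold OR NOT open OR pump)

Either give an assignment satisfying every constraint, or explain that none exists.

Unsatisfiable — no assignment works.

Case cold = True:
  (NOT busy OR NOT cold) forces busy = False.
  Clause (busy OR NOT cold) is falsified — contradiction.
Case cold = False:
  Clause (cold) is falsified — contradiction.
Both cases fail, so the formula is unsatisfiable.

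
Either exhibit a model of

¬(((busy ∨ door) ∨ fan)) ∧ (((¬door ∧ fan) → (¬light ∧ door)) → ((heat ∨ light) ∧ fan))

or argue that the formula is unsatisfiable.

Case fan = True: the conjunct ¬(((busy ∨ door) ∨ fan)) becomes ¬(((busy ∨ door) ∨ True)) = False.
Case fan = False: the conjunct ((¬door ∧ fan) → (¬light ∧ door)) → ((heat ∨ light) ∧ fan) becomes (False → (¬light ∧ door)) → ((heat ∨ light) ∧ False) = False.
Both cases fail — unsatisfiable.

UNSATISFIABLE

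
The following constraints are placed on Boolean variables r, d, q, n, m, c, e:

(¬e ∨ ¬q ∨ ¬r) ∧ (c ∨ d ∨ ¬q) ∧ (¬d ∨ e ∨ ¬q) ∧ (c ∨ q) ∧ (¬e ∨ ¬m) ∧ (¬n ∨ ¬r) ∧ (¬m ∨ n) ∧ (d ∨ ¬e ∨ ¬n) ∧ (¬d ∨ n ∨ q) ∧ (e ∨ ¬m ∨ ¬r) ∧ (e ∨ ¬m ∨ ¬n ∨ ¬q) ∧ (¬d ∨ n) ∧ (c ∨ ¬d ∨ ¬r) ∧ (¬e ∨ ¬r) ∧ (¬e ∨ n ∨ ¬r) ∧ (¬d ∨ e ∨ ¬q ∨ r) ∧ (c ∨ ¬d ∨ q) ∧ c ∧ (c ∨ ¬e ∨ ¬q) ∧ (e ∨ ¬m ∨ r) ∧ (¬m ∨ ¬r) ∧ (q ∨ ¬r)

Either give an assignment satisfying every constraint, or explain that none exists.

Unit clause (c) forces c = True.
Set r = False.
Set d = False.
Set q = True.
Set n = False.
  then (¬m ∨ n) forces m = False.
Set e = True.
All clauses satisfied.

r = False; d = False; q = True; n = False; m = False; c = True; e = True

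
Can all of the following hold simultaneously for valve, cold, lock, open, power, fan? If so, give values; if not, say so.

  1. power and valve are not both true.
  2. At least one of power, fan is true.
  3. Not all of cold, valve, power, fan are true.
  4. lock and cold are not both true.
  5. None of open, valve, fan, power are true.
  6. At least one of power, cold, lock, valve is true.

Case power = True:
  Constraint (5) is violated (power=T) — contradiction.
Case power = False:
  (2) with power=F forces fan = True.
  Constraint (5) is violated (fan=T) — contradiction.
Both cases fail — unsatisfiable.

Unsatisfiable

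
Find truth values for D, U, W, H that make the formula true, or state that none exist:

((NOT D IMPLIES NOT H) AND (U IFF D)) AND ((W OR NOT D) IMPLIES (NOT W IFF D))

D = True; U = True; W = False; H = False

  (NOT D IMPLIES NOT H) AND (U IFF D) = True
    NOT D IMPLIES NOT H = True
      NOT D = False
      NOT H = True
    U IFF D = True
  (W OR NOT D) IMPLIES (NOT W IFF D) = True
    W OR NOT D = False
      NOT D = False
    NOT W IFF D = True
      NOT W = True
Both conjuncts True, so the formula holds.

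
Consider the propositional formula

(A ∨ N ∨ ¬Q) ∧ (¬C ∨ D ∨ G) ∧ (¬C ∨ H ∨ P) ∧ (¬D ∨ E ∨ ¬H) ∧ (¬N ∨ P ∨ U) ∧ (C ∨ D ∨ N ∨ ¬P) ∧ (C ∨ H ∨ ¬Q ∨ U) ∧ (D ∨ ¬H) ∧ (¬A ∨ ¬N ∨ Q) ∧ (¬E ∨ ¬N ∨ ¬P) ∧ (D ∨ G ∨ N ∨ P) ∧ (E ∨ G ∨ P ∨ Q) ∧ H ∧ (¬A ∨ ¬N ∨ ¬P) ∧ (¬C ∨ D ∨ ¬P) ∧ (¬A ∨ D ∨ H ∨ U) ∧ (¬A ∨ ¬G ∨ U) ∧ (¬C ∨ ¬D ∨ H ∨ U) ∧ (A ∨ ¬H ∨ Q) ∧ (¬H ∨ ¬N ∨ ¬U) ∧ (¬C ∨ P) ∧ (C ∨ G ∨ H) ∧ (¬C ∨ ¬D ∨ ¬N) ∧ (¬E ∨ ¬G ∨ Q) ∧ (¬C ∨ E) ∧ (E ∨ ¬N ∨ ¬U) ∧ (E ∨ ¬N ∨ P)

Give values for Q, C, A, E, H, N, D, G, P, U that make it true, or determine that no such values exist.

Q: True, C: True, A: True, E: True, H: True, N: False, D: True, G: False, P: True, U: False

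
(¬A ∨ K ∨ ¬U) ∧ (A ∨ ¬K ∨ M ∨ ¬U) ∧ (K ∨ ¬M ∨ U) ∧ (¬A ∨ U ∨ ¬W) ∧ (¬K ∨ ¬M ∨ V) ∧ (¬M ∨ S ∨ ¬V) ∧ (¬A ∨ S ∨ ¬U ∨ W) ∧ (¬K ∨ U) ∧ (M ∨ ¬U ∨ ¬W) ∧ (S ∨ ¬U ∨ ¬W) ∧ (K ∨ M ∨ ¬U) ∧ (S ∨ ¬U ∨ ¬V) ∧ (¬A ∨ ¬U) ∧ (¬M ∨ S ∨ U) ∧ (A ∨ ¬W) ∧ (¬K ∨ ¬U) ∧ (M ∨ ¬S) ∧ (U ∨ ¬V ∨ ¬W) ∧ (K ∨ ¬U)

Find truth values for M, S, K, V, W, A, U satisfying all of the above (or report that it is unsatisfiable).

M: False, S: False, K: False, V: True, W: False, A: False, U: False

Set M = False.
  then (M ∨ ¬S) forces S = False.
Try K = True:
  (¬K ∨ U) forces U = True.
  clause (¬K ∨ ¬U) is falsified — backtrack.
So K = False.
  then (K ∨ M ∨ ¬U) forces U = False.
Set V = True.
  then (U ∨ ¬V ∨ ¬W) forces W = False.
Set A = False.
All clauses satisfied.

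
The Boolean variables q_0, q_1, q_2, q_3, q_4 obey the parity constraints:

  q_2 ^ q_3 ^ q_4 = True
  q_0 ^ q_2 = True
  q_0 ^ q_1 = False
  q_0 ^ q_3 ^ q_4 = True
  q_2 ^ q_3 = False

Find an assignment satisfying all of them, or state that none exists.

No satisfying assignment exists.

Adding constraints 1, 2, 4 mod 2: every variable appears an even number of times on the left, so the left side is 0.
But the right sides sum to 1 (mod 2). 0 ≠ 1 — the system is inconsistent.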